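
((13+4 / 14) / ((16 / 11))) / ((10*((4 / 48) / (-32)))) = -350.74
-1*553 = -553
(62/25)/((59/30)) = 372/295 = 1.26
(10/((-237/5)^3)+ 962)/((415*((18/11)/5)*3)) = 70434065548/29832310773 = 2.36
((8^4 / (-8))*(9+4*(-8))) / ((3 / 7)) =82432 / 3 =27477.33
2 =2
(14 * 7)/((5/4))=392/5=78.40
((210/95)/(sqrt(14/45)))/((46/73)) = 657 * sqrt(70)/874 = 6.29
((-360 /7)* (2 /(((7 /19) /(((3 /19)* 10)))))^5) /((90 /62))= -192844800000 /117649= -1639153.75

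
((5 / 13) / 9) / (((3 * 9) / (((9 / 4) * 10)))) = 25 / 702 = 0.04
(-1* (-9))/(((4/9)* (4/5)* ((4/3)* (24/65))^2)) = 1711125/16384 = 104.44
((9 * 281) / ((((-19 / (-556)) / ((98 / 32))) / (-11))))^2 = 6215521957339.63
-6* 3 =-18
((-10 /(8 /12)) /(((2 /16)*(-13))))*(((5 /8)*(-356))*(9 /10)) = -24030 /13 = -1848.46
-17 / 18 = -0.94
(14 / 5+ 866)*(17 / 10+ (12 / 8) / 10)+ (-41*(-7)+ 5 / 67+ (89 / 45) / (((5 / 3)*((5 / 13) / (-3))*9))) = 142709461 / 75375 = 1893.33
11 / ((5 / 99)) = 1089 / 5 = 217.80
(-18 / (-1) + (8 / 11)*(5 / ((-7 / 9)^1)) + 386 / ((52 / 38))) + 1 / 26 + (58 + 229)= 1166045 / 2002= 582.44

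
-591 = -591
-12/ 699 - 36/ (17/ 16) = -134276/ 3961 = -33.90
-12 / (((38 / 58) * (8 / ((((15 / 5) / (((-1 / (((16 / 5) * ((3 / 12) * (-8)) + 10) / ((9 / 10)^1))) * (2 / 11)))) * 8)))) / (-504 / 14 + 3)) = -757944 / 19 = -39891.79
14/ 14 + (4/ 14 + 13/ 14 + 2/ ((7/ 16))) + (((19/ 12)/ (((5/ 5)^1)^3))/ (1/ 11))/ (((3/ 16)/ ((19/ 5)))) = 226651/ 630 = 359.76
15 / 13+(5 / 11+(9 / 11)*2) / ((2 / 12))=1959 / 143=13.70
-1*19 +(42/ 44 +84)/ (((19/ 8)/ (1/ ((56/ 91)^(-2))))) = -192635/ 35321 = -5.45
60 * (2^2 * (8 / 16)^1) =120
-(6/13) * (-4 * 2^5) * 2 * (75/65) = 23040/169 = 136.33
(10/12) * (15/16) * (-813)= -20325/32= -635.16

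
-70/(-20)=7/2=3.50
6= 6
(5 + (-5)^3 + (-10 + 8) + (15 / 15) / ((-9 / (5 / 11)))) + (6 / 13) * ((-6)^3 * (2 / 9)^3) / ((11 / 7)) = -157975 / 1287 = -122.75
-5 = -5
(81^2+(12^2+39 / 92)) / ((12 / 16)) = 205633 / 23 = 8940.57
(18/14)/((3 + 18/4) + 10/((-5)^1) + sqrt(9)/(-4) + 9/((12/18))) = 0.07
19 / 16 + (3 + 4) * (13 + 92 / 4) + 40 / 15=12281 / 48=255.85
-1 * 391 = -391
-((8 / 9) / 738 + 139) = -461623 / 3321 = -139.00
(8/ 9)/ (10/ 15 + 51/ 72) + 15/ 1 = 1549/ 99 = 15.65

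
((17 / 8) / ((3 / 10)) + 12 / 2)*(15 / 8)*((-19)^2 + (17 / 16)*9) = 4654265 / 512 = 9090.36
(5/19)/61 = 5/1159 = 0.00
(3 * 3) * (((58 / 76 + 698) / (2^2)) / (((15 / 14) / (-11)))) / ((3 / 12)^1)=-6133743 / 95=-64565.72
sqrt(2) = 1.41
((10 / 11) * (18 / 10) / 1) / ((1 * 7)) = 0.23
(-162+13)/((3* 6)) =-149/18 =-8.28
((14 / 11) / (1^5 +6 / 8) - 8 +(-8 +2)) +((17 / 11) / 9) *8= -1178 / 99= -11.90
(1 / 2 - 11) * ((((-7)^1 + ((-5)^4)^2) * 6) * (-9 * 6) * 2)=2657764872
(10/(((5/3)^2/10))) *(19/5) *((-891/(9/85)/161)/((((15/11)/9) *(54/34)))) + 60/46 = -1039902/35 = -29711.49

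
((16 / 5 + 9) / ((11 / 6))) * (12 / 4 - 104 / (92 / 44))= -78690 / 253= -311.03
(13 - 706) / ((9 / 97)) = -7469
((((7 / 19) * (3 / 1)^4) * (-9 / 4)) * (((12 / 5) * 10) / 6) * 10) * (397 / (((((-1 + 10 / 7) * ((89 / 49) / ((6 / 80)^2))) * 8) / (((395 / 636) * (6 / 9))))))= -398.77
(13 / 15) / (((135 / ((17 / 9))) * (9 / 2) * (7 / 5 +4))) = 442 / 885735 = 0.00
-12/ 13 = -0.92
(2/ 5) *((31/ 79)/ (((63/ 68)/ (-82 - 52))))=-564944/ 24885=-22.70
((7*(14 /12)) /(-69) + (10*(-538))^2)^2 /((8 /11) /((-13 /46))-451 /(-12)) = 20533634099779710280943 /858079791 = 23929749092272.60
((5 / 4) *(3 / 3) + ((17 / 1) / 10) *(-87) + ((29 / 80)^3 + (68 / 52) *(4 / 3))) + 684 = 10765571971 / 19968000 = 539.14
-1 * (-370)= 370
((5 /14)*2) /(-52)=-5 /364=-0.01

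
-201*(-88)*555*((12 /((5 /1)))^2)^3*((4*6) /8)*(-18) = -316579613442048 /3125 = -101305476301.46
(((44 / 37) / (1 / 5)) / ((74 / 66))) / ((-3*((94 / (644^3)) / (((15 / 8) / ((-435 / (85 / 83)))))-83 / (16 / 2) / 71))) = 487596136165600 / 40328771067237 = 12.09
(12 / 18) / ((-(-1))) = 2 / 3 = 0.67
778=778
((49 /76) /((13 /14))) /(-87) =-343 /42978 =-0.01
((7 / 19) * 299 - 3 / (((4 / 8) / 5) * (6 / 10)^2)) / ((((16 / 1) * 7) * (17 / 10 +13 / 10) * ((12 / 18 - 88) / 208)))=-19877 / 104538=-0.19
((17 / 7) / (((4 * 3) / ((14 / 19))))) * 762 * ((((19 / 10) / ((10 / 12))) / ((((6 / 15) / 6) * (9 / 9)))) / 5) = 777.24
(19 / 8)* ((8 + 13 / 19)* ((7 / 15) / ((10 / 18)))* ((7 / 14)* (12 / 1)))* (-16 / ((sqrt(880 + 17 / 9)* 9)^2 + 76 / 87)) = -9396 / 403555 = -0.02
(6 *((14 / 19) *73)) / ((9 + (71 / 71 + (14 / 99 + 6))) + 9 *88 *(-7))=-0.06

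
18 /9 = 2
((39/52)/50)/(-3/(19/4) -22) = -57/86000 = -0.00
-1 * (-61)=61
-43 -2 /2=-44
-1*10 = -10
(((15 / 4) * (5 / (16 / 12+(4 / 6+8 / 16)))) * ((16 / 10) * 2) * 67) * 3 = 4824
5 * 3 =15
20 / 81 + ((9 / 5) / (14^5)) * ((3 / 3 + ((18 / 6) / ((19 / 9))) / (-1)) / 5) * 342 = 16800439 / 68068350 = 0.25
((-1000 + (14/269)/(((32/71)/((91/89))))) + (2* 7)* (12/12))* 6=-1132943967/191528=-5915.29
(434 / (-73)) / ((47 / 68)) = -29512 / 3431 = -8.60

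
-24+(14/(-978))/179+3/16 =-33349423/1400496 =-23.81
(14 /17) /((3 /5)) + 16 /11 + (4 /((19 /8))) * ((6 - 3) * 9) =514838 /10659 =48.30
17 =17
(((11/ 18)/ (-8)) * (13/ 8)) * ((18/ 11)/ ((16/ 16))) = -13/ 64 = -0.20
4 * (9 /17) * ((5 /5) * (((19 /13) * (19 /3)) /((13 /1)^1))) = 4332 /2873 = 1.51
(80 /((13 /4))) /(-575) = -0.04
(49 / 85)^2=2401 / 7225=0.33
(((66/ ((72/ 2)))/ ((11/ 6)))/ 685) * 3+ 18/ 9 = 1373/ 685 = 2.00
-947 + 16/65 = -61539/65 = -946.75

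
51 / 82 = 0.62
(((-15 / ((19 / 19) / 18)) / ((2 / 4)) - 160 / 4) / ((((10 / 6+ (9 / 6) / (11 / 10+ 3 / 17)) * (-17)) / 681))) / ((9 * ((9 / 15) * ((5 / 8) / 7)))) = 159993232 / 9435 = 16957.42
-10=-10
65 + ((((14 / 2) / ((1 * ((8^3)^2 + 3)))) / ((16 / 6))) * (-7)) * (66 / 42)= 136316209 / 2097176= 65.00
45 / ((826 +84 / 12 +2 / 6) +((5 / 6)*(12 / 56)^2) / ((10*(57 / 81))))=2010960 / 37240243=0.05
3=3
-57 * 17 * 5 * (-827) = 4006815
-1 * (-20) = 20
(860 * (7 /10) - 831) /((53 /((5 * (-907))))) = 1038515 /53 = 19594.62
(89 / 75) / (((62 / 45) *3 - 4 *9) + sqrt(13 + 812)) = -42542 / 214295 - 1335 *sqrt(33) / 42859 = -0.38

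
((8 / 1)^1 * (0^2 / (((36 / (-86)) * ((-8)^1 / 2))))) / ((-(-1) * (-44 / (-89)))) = 0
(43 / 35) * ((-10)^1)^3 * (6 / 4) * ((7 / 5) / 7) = -2580 / 7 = -368.57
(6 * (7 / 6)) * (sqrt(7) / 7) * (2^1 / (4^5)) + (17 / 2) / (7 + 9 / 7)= sqrt(7) / 512 + 119 / 116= 1.03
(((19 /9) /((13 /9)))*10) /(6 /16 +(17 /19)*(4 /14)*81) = 202160 /291603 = 0.69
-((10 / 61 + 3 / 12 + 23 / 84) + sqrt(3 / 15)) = -881 / 1281 - sqrt(5) / 5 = -1.13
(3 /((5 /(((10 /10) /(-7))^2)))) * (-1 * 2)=-6 /245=-0.02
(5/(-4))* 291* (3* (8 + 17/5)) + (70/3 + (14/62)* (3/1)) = -4618841/372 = -12416.24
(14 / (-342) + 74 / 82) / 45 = 1208 / 63099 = 0.02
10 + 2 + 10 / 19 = 238 / 19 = 12.53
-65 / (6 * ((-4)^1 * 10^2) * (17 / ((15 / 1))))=13 / 544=0.02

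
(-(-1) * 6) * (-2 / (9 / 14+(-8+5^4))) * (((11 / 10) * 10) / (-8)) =231 / 8647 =0.03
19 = 19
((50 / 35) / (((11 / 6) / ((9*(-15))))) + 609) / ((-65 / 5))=-38793 / 1001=-38.75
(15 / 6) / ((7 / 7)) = 5 / 2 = 2.50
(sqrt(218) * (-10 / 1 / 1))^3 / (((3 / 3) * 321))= -218000 * sqrt(218) / 321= -10027.20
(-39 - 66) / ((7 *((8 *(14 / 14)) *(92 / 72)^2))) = -1215 / 1058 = -1.15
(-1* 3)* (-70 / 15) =14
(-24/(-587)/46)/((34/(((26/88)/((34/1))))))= 39/171678716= 0.00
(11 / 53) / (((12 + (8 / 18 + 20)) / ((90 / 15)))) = 297 / 7738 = 0.04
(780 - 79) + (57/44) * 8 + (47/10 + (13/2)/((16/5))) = 1263847/1760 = 718.09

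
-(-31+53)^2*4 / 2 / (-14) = 484 / 7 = 69.14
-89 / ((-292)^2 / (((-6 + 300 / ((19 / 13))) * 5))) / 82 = -842385 / 66420656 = -0.01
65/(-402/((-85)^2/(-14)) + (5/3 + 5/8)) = 11271000/532447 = 21.17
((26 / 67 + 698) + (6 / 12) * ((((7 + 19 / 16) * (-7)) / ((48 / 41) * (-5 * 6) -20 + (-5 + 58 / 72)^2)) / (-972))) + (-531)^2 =906359579144225 / 3206543352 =282659.39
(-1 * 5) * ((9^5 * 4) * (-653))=771179940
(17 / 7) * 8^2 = 1088 / 7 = 155.43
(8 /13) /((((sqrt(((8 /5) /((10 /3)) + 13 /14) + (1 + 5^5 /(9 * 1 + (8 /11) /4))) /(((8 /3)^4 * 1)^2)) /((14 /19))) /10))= 626.30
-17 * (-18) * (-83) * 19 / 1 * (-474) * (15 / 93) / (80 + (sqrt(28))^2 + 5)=1143671940 / 3503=326483.57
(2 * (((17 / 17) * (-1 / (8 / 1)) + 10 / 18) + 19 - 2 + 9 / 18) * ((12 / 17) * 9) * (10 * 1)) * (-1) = -38730 / 17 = -2278.24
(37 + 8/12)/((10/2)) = 113/15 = 7.53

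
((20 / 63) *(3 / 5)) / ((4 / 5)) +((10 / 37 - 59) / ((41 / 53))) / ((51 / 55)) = -359440 / 4403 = -81.64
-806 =-806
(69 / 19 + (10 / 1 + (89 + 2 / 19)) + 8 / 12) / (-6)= -2947 / 171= -17.23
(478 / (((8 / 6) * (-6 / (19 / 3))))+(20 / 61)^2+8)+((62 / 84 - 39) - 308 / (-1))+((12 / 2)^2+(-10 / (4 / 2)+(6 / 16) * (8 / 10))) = -36086073 / 520940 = -69.27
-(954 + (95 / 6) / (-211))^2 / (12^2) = -1458464413561 / 230796864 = -6319.26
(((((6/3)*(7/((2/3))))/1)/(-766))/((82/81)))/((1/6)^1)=-5103/31406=-0.16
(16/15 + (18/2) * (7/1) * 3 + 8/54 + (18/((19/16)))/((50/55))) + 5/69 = 12209662/58995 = 206.96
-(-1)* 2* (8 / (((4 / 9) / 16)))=576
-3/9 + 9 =26/3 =8.67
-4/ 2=-2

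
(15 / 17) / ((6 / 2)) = 5 / 17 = 0.29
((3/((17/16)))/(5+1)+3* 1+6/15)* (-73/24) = -24017/2040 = -11.77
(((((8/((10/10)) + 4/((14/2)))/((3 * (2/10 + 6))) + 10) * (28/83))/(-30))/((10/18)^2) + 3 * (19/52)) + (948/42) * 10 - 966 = -17316529949/23414300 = -739.57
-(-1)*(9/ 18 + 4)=9/ 2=4.50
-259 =-259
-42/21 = -2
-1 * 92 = -92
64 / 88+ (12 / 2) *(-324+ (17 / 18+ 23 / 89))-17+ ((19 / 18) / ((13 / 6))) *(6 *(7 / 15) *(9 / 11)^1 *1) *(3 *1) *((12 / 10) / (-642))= -199474351298 / 102134175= -1953.06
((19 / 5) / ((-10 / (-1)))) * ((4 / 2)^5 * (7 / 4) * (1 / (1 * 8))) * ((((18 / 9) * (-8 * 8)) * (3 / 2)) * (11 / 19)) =-7392 / 25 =-295.68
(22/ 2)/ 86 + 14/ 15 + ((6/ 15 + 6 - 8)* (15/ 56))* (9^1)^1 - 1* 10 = -115547/ 9030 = -12.80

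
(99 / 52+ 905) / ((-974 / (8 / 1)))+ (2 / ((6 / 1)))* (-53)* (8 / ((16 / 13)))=-4645013 / 37986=-122.28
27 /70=0.39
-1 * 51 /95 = -51 /95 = -0.54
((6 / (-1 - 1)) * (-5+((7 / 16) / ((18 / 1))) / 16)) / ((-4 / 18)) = -69099 / 1024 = -67.48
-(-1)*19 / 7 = 19 / 7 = 2.71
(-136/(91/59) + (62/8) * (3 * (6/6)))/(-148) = 23633/53872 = 0.44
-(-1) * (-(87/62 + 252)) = -15711/62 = -253.40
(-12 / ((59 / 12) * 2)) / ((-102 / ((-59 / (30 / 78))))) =-156 / 85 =-1.84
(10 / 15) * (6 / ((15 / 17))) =68 / 15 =4.53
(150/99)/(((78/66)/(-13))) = -50/3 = -16.67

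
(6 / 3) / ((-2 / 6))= -6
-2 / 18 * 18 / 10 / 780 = -0.00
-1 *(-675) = 675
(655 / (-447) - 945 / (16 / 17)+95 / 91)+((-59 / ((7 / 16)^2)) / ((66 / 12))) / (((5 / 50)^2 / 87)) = -24485324138465 / 50114064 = -488591.87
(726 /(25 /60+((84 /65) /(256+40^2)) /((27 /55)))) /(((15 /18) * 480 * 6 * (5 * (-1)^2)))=410553 /2837125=0.14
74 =74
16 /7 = 2.29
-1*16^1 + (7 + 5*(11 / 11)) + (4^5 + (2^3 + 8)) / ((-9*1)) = -1076 / 9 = -119.56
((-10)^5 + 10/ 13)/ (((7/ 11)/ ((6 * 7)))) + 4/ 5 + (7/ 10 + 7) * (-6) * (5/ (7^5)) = -1030020953993/ 156065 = -6599948.44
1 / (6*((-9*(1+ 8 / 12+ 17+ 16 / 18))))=-1 / 1056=-0.00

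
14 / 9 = 1.56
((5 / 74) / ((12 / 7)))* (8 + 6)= 245 / 444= 0.55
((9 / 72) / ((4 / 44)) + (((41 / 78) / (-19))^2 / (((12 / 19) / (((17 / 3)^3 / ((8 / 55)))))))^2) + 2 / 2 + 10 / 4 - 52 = -44.83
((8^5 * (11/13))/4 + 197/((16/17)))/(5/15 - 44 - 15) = -4455987/36608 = -121.72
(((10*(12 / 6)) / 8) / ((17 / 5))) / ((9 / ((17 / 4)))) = 25 / 72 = 0.35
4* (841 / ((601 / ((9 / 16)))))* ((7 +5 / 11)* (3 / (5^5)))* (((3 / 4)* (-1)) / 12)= -930987 / 661100000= -0.00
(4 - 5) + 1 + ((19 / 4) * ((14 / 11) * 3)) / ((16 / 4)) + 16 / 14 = 3497 / 616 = 5.68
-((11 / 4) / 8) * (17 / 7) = -187 / 224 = -0.83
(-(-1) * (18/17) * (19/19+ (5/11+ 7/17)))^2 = 39463524/10106041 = 3.90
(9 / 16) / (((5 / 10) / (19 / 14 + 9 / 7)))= 333 / 112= 2.97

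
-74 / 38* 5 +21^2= 8194 / 19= 431.26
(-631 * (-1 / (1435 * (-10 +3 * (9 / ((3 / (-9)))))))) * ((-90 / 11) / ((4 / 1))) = 5679 / 574574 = 0.01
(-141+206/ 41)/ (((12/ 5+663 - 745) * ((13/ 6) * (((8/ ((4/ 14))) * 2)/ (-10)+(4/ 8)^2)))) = -1672500/ 11349169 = -0.15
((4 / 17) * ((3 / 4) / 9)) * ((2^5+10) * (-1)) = -0.82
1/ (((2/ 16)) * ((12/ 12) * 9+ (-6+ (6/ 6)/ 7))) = 28/ 11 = 2.55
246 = 246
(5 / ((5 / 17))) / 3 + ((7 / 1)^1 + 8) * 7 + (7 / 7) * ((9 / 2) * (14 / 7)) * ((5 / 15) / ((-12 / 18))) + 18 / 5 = 3293 / 30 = 109.77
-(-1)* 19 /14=19 /14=1.36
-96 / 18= -16 / 3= -5.33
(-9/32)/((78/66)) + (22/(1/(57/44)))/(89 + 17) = 681/22048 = 0.03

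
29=29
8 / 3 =2.67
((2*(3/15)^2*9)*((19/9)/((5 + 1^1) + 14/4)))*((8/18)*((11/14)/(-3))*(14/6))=-88/2025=-0.04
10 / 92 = 5 / 46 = 0.11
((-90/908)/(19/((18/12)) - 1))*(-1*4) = 54/1589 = 0.03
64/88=8/11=0.73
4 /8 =1 /2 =0.50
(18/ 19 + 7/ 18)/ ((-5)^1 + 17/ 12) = -914/ 2451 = -0.37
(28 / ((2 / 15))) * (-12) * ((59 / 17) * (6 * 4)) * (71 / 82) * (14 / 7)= -253350720 / 697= -363487.40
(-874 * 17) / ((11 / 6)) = -89148 / 11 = -8104.36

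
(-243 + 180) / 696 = -21 / 232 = -0.09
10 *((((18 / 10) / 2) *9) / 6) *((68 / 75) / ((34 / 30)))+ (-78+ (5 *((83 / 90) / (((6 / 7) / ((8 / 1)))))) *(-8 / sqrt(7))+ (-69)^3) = -1642881 / 5 - 1328 *sqrt(7) / 27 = -328706.33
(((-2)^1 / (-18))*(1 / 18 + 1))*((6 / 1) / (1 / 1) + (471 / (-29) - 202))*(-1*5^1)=584725 / 4698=124.46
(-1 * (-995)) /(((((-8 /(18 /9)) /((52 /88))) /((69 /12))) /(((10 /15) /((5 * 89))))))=-1.27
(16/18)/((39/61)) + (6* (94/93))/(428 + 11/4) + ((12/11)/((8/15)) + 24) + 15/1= 17508659501/412455186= 42.45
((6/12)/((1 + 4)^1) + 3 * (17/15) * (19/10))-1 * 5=39/25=1.56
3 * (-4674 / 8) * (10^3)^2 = -1752750000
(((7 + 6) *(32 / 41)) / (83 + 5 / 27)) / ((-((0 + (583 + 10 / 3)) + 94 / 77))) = -1297296 / 6249186175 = -0.00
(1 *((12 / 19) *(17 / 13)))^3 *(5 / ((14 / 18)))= 382034880 / 105484561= 3.62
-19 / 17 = -1.12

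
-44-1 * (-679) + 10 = 645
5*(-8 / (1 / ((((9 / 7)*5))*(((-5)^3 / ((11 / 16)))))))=3600000 / 77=46753.25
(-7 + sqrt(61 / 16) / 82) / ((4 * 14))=-1 / 8 + sqrt(61) / 18368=-0.12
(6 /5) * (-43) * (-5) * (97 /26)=12513 /13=962.54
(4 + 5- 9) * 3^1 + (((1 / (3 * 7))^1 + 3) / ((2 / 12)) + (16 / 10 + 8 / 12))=2158 / 105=20.55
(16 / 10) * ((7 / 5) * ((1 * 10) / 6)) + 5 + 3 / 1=176 / 15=11.73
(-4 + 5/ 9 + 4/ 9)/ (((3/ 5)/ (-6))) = 30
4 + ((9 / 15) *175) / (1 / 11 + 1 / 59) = 977.50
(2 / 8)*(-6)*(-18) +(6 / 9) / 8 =325 / 12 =27.08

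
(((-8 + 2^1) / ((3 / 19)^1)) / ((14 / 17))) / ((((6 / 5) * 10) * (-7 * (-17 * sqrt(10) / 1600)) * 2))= -380 * sqrt(10) / 147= -8.17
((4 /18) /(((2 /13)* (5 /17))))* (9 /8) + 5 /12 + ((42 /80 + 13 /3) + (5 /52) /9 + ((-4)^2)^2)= 624337 /2340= 266.81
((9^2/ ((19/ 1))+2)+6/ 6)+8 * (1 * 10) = 1658/ 19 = 87.26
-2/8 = -1/4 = -0.25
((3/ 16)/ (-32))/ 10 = -3/ 5120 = -0.00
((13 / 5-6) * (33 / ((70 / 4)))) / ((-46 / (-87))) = -48807 / 4025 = -12.13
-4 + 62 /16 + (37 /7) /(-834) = -3067 /23352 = -0.13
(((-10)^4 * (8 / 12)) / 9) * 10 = 200000 / 27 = 7407.41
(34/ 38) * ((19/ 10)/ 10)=0.17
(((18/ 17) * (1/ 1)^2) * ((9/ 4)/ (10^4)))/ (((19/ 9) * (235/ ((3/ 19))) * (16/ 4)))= 2187/ 115375600000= 0.00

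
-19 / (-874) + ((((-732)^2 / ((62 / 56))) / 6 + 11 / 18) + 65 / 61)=31574629850 / 391437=80663.38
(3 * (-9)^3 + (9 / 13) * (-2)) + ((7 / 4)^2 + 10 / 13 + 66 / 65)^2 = -2341545119 / 1081600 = -2164.89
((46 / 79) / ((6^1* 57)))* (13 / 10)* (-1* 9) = -0.02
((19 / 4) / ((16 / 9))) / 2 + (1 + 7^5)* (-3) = -6454101 / 128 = -50422.66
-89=-89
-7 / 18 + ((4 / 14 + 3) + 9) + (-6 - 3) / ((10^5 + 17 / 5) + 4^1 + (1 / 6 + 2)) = 4497396193 / 378036162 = 11.90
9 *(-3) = -27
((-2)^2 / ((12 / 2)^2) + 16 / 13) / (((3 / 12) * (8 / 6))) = 157 / 39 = 4.03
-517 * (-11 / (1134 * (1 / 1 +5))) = 5687 / 6804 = 0.84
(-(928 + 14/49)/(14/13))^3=-75349294606053/117649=-640458436.59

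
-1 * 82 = -82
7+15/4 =10.75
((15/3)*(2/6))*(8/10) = 4/3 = 1.33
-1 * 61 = -61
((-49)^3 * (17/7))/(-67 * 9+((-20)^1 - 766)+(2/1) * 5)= 207.19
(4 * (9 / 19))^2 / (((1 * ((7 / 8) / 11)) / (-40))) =-1805.27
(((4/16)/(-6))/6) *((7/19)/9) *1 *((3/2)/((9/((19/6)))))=-7/46656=-0.00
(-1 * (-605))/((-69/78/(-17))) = 267410/23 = 11626.52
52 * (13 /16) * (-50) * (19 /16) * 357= -28658175 /32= -895567.97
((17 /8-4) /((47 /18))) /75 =-9 /940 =-0.01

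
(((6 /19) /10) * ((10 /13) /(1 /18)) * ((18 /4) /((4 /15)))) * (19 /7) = 3645 /182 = 20.03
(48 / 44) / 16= 3 / 44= 0.07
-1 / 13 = -0.08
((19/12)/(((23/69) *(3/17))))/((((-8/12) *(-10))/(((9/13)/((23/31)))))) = 90117/23920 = 3.77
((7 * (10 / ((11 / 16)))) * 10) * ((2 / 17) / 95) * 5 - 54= -169462 / 3553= -47.70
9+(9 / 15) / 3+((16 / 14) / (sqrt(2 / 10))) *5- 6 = 16 / 5+40 *sqrt(5) / 7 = 15.98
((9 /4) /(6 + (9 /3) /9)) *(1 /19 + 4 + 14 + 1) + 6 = 9219 /722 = 12.77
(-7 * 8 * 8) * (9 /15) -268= -2684 /5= -536.80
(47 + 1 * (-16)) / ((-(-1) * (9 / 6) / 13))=806 / 3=268.67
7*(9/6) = 21/2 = 10.50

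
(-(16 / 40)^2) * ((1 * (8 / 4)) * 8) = -64 / 25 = -2.56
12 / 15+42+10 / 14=43.51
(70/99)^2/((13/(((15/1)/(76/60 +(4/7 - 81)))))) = -214375/29418246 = -0.01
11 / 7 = 1.57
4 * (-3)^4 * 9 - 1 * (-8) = 2924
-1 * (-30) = 30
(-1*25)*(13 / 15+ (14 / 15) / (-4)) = -15.83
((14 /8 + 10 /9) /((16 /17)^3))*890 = 225187355 /73728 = 3054.30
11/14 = 0.79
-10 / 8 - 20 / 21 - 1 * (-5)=235 / 84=2.80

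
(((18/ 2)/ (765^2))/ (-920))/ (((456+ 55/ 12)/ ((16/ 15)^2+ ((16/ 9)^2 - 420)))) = 420898/ 27897895209375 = 0.00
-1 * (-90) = 90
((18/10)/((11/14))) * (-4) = -504/55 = -9.16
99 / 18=11 / 2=5.50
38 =38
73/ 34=2.15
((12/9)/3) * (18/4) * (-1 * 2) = -4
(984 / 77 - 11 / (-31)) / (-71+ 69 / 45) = -470265 / 2487254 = -0.19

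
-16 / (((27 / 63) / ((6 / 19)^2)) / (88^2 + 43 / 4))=-10422384 / 361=-28870.87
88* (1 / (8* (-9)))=-11 / 9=-1.22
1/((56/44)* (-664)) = -11/9296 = -0.00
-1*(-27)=27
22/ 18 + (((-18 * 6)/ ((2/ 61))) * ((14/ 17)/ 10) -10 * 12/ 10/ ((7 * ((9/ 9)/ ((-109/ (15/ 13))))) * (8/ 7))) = -196373/ 1530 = -128.35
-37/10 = -3.70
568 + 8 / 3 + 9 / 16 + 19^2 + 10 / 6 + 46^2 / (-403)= 17963713 / 19344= 928.65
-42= -42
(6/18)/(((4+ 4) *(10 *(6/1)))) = 1/1440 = 0.00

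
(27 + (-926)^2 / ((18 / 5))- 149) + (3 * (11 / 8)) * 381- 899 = 17189165 / 72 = 238738.40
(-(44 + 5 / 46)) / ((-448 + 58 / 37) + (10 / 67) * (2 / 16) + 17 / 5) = 0.10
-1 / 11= -0.09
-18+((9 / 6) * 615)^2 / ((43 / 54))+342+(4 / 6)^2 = 827429195 / 774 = 1069029.97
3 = 3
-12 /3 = -4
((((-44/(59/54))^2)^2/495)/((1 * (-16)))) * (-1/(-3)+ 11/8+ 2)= -74612111904/60586805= -1231.49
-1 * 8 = -8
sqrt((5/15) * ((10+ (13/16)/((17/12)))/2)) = sqrt(73338)/204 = 1.33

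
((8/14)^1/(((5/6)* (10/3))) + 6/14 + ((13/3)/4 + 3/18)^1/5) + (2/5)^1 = 899/700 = 1.28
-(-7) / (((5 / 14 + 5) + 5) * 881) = 98 / 127745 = 0.00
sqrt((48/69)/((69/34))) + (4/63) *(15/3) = 20/63 + 4 *sqrt(102)/69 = 0.90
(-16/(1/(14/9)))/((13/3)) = -5.74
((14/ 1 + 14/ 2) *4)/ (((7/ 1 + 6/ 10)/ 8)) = 1680/ 19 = 88.42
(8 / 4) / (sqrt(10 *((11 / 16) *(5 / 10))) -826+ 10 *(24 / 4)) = -24512 / 9388041 -8 *sqrt(55) / 9388041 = -0.00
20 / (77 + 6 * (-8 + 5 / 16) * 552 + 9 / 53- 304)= -212 / 272291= -0.00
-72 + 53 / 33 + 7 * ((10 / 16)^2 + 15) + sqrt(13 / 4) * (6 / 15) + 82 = sqrt(13) / 5 + 252047 / 2112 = 120.06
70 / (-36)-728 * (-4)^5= 13418461 / 18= 745470.06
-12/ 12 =-1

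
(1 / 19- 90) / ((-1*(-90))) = -1709 / 1710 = -1.00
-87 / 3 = -29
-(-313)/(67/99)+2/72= 1115599/2412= 462.52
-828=-828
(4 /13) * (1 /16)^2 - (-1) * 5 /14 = 2087 /5824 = 0.36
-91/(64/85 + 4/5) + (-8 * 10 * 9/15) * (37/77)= -75457/924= -81.66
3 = 3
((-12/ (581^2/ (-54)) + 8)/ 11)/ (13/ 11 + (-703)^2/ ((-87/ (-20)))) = 234998832/ 36702032316271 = 0.00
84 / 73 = 1.15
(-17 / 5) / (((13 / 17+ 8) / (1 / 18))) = -0.02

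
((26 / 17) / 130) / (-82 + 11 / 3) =-3 / 19975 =-0.00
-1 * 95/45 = -19/9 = -2.11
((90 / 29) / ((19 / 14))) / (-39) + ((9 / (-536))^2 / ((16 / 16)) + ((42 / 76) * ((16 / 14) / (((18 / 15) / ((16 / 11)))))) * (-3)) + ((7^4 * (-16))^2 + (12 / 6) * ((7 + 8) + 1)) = 33407310212469790617 / 22636913728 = 1475789085.64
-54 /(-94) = 27 /47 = 0.57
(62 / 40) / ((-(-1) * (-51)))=-31 / 1020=-0.03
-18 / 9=-2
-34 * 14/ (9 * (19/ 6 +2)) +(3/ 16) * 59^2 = 955967/ 1488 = 642.45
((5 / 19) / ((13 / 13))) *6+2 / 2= 49 / 19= 2.58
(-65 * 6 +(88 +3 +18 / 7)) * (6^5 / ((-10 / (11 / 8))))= 2218590 / 7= 316941.43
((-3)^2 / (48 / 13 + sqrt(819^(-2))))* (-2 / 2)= -7371 / 3025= -2.44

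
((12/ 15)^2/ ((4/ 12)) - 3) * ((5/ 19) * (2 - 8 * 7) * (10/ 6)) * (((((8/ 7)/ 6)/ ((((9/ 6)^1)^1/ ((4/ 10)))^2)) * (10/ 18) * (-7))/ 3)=-128/ 285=-0.45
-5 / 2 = -2.50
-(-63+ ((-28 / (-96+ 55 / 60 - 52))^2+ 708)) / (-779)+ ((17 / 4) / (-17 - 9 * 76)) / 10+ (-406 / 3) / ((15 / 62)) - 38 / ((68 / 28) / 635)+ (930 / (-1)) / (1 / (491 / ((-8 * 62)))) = -4983690019446605059 / 520554639549150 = -9573.81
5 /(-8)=-5 /8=-0.62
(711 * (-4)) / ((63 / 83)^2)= -2176924 / 441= -4936.34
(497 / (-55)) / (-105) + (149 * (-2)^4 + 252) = 2174771 / 825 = 2636.09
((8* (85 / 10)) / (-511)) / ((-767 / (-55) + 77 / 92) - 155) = 344080 / 362555011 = 0.00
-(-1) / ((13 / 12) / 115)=106.15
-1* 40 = -40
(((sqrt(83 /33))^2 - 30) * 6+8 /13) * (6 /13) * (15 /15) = -140964 /1859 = -75.83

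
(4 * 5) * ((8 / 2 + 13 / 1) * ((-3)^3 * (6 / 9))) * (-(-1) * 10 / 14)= -30600 / 7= -4371.43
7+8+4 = 19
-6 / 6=-1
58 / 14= 29 / 7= 4.14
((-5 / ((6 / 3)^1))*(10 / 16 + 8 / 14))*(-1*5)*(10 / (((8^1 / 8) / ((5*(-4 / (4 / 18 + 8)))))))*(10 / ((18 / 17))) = -3559375 / 1036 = -3435.69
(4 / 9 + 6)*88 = 5104 / 9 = 567.11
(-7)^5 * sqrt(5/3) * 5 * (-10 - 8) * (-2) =-1008420 * sqrt(15) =-3905593.87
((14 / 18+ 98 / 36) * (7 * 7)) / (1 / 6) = 1029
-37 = -37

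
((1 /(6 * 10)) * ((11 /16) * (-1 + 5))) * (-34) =-187 /120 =-1.56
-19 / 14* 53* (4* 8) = -16112 / 7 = -2301.71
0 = 0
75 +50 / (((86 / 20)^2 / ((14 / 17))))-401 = -10177158 / 31433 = -323.77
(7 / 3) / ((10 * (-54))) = -7 / 1620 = -0.00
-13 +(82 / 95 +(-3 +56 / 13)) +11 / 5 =-10657 / 1235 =-8.63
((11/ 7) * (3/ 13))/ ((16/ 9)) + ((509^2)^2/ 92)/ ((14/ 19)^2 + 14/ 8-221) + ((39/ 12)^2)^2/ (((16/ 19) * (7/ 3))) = -9031757180990459089/ 2707442110464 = -3335900.39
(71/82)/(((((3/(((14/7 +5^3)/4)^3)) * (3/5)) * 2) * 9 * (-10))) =-145435193/1700352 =-85.53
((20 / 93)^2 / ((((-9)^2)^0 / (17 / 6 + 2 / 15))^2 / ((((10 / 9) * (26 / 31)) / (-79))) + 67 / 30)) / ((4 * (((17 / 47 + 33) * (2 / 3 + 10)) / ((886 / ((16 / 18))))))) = -2412000937125 / 551052119629312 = -0.00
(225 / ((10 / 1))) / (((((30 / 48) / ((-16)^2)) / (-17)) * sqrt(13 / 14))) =-156672 * sqrt(182) / 13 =-162586.22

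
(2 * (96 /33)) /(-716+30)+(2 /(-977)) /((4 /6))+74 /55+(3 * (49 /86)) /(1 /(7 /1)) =21079942759 /1585075030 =13.30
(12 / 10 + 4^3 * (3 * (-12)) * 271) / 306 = -2040.47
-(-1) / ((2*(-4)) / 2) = -1 / 4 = -0.25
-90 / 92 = -45 / 46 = -0.98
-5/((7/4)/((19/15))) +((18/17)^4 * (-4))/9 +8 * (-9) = -133611124/1753941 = -76.18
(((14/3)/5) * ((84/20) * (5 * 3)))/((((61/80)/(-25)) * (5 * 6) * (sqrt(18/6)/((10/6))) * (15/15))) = -19600 * sqrt(3)/549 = -61.84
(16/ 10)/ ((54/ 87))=116/ 45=2.58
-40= -40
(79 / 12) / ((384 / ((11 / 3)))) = 869 / 13824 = 0.06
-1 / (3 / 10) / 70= -1 / 21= -0.05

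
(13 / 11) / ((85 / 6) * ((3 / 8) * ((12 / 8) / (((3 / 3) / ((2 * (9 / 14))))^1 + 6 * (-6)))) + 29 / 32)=65936 / 37939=1.74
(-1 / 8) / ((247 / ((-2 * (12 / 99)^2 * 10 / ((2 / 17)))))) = 340 / 268983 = 0.00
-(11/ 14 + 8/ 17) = -299/ 238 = -1.26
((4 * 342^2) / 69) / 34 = 77976 / 391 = 199.43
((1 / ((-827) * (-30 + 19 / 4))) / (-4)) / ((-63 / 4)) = 4 / 5262201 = 0.00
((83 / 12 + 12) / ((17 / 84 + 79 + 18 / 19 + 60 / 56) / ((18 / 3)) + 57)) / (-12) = -30191 / 1350922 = -0.02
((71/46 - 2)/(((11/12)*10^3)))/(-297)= 7/4174500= 0.00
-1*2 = -2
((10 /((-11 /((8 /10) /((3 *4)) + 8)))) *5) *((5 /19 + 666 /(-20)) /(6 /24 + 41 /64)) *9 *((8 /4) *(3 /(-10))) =-13257024 /1805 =-7344.61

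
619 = 619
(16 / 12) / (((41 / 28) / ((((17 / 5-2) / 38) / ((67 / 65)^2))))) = 331240 / 10490793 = 0.03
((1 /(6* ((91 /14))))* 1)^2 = 1 /1521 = 0.00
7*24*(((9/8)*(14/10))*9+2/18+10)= 61201/15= 4080.07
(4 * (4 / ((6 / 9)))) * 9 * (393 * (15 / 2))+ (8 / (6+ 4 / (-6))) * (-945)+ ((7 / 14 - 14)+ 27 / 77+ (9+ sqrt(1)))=48913430 / 77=635239.35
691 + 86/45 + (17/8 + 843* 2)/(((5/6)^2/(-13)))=-2781791/90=-30908.79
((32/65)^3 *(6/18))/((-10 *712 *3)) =-2048/1099873125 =-0.00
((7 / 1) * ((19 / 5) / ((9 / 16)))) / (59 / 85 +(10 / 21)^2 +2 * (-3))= -1772624 / 190391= -9.31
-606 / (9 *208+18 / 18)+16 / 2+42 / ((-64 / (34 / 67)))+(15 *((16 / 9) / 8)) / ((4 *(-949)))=41972728445 / 5716366032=7.34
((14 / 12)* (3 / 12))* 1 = 7 / 24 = 0.29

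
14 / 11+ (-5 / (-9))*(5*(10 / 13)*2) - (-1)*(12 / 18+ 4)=13144 / 1287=10.21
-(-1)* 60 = 60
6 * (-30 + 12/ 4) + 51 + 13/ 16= -1763/ 16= -110.19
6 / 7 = 0.86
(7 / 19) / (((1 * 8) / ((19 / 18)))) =7 / 144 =0.05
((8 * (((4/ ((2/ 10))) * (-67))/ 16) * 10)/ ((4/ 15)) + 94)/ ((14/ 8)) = -100124/ 7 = -14303.43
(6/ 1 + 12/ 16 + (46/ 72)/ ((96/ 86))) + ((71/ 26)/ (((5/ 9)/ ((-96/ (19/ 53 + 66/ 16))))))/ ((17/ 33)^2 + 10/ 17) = -391326197071757/ 3374261616960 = -115.97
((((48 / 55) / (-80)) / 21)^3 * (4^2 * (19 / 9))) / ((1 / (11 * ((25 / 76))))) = -4 / 233454375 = -0.00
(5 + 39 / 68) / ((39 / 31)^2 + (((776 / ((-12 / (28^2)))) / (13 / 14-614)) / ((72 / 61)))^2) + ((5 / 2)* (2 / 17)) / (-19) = -4696688797798126859 / 327414012728170164140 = -0.01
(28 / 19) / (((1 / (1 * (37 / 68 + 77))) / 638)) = 23549218 / 323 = 72907.80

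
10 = 10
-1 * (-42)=42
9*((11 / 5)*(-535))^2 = 12467961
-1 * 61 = -61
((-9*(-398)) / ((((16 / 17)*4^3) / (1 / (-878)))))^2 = 927019809 / 202082615296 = 0.00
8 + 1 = 9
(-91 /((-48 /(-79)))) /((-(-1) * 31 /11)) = -79079 /1488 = -53.14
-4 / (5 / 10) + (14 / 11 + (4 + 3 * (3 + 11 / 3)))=190 / 11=17.27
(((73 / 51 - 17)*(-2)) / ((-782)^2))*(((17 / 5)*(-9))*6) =-7146 / 764405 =-0.01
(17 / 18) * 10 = 85 / 9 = 9.44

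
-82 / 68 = -1.21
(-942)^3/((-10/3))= 250769066.40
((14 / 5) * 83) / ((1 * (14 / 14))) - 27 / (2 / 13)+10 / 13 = 7497 / 130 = 57.67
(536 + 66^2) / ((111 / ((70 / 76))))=40.59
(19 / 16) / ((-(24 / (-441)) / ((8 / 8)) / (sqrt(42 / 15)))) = 2793 *sqrt(70) / 640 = 36.51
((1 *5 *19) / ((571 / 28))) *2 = 5320 / 571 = 9.32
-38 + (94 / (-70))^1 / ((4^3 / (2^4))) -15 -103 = -21887 / 140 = -156.34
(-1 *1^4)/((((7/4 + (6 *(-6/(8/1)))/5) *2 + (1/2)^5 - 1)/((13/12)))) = -40/27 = -1.48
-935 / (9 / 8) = -831.11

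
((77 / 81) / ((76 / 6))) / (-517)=-7 / 48222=-0.00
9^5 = 59049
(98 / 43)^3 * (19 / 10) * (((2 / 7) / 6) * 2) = 2554664 / 1192605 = 2.14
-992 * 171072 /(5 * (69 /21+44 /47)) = -18610808832 /2315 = -8039226.28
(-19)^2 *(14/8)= 2527/4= 631.75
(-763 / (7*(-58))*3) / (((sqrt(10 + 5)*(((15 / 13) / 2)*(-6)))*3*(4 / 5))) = -1417*sqrt(15) / 31320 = -0.18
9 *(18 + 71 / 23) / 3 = 1455 / 23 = 63.26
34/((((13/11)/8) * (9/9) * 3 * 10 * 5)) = 1496/975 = 1.53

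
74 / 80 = 0.92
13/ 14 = 0.93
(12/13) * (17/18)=34/39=0.87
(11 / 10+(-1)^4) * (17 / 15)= 119 / 50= 2.38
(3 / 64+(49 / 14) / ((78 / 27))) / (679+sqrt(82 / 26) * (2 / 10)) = 17772825 / 9589650176 - 5235 * sqrt(533) / 124665452288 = 0.00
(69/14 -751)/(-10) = 74.61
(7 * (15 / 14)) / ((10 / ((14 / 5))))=21 / 10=2.10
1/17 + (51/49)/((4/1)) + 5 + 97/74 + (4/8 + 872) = 108382643/123284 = 879.13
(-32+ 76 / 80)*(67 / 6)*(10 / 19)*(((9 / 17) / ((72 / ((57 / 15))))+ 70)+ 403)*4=-4461088671 / 12920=-345285.50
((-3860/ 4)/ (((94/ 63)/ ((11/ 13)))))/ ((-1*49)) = 95535/ 8554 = 11.17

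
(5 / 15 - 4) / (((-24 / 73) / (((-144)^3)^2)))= 99439286943744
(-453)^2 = 205209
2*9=18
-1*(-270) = 270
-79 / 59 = -1.34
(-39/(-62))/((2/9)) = 351/124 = 2.83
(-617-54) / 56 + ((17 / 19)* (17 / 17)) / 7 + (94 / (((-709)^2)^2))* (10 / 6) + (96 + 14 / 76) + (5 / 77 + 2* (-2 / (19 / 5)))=739444223420580551 / 8872387648664232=83.34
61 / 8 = 7.62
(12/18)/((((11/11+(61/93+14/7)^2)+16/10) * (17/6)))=86490/3548597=0.02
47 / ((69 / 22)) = 1034 / 69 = 14.99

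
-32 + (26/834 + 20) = -4991/417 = -11.97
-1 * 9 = -9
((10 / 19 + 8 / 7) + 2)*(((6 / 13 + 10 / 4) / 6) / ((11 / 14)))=1708 / 741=2.30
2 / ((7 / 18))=36 / 7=5.14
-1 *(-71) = 71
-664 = -664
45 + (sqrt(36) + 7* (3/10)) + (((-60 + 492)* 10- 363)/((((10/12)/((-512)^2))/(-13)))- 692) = -161819400437/10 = -16181940043.70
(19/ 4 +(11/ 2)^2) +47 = 82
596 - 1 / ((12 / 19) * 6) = 42893 / 72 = 595.74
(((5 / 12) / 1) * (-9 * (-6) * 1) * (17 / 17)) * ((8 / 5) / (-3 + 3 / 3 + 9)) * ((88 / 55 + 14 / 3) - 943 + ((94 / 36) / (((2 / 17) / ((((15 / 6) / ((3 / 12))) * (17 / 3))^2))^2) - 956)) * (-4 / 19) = -16206637702256 / 7695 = -2106125757.28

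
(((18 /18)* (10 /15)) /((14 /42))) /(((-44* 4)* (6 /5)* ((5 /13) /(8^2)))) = -52 /33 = -1.58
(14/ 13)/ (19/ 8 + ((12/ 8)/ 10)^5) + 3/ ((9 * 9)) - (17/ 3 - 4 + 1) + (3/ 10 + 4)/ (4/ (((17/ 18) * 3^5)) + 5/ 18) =6397964959478/ 516387653145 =12.39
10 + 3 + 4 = 17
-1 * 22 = -22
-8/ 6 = -4/ 3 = -1.33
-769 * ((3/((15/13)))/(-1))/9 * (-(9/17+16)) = -2809157/765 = -3672.10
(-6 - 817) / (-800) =1.03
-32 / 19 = -1.68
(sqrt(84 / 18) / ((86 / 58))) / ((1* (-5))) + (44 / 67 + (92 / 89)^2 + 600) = 319339812 / 530707- 29* sqrt(42) / 645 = 601.43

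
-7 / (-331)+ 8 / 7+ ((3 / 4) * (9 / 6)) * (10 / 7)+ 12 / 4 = 7641 / 1324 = 5.77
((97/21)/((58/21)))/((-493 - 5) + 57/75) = -2425/720998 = -0.00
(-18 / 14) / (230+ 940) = -0.00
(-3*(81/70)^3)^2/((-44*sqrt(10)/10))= -2541865828329*sqrt(10)/5176556000000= -1.55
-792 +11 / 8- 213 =-8029 / 8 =-1003.62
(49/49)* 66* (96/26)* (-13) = -3168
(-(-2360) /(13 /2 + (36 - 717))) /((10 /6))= -2832 /1349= -2.10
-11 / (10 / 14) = -15.40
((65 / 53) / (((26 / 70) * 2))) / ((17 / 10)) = 875 / 901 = 0.97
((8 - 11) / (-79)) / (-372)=-1 / 9796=-0.00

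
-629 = -629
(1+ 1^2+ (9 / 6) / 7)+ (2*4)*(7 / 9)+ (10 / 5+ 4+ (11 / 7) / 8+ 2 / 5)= 37883 / 2520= 15.03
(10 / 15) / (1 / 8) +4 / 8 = 35 / 6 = 5.83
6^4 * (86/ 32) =3483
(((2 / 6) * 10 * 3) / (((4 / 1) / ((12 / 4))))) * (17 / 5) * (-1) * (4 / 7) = -102 / 7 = -14.57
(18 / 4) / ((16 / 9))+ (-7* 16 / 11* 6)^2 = 14460489 / 3872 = 3734.63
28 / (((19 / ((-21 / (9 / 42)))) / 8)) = -21952 / 19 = -1155.37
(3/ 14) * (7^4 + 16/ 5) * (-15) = -108189/ 14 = -7727.79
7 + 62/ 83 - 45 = -3092/ 83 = -37.25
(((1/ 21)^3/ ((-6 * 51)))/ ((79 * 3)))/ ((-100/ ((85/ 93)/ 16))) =1/ 1175740997760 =0.00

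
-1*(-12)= 12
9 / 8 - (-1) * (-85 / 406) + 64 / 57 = 188695 / 92568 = 2.04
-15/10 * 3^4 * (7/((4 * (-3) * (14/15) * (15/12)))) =243/4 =60.75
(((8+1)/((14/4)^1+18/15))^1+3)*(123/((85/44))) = 1250172/3995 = 312.93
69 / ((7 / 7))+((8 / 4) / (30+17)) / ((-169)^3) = 69.00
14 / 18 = 7 / 9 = 0.78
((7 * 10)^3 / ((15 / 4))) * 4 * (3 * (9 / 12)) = 823200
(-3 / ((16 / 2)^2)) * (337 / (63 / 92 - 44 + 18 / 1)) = 0.62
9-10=-1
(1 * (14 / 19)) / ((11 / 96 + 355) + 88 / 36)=576 / 279509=0.00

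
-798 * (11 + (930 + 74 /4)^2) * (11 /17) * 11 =-173739368187 /34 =-5109981417.26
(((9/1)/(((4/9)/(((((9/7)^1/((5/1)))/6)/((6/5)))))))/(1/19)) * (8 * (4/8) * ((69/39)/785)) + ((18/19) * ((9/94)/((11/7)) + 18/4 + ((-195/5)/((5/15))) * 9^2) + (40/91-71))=-25385832045209/2806824020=-9044.33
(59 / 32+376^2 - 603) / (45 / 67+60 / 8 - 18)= -301821265 / 21072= -14323.33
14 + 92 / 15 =302 / 15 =20.13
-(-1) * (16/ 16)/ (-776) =-1/ 776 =-0.00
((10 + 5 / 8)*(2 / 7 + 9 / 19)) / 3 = 2.69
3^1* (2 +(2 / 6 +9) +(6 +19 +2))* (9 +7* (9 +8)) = 14720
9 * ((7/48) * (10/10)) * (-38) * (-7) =2793/8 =349.12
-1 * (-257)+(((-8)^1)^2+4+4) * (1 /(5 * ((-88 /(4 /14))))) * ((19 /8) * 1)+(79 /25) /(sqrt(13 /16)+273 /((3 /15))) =907218338743 /3531526460 - 316 * sqrt(13) /745289675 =256.89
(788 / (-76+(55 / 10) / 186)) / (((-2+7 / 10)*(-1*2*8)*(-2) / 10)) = 916050 / 367393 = 2.49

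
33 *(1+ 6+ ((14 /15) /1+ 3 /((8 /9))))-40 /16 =14827 /40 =370.68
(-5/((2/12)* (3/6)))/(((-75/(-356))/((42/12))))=-4984/5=-996.80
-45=-45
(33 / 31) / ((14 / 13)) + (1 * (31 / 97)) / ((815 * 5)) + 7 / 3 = 1709604737 / 514648050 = 3.32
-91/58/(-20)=91/1160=0.08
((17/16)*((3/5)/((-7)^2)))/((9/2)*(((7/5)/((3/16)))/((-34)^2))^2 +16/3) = 63893565/26193107584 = 0.00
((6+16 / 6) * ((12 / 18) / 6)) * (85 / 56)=1105 / 756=1.46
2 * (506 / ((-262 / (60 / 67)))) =-30360 / 8777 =-3.46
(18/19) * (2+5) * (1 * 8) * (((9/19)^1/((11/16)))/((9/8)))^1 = 129024/3971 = 32.49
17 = 17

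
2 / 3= 0.67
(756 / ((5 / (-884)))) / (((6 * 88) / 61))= -849303 / 55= -15441.87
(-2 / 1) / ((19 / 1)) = -0.11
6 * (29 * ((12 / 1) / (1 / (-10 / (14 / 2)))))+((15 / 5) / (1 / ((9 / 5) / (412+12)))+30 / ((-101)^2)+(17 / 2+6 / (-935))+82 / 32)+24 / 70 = -168234702777573 / 56617182160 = -2971.44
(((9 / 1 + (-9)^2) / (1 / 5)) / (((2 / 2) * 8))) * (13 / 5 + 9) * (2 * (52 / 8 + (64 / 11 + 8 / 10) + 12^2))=4510863 / 22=205039.23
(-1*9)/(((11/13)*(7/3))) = -351/77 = -4.56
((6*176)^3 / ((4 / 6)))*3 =5299126272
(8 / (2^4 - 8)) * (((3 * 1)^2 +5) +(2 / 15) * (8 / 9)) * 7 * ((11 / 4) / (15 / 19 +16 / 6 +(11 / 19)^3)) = 71902897 / 965700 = 74.46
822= 822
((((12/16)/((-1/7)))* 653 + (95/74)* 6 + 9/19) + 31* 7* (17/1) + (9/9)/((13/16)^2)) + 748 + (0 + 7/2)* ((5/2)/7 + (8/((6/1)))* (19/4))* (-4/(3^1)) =4222386817/4277052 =987.22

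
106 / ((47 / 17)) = 1802 / 47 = 38.34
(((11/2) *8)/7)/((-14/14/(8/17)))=-2.96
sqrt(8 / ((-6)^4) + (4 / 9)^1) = sqrt(146) / 18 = 0.67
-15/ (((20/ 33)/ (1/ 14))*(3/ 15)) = -495/ 56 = -8.84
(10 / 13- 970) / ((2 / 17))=-107100 / 13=-8238.46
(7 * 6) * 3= 126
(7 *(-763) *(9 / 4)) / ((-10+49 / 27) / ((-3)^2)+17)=-11680767 / 15640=-746.85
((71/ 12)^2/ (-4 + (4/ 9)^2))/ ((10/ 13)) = -589797/ 49280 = -11.97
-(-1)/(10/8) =4/5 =0.80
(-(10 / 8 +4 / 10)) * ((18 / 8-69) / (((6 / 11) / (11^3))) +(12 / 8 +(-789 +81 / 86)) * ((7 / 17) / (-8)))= 268687.06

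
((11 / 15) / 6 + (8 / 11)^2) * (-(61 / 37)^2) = -26385611 / 14908410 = -1.77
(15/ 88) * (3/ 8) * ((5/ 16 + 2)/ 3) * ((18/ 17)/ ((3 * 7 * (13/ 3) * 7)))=4995/ 60988928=0.00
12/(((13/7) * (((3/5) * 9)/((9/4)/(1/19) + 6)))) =175/3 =58.33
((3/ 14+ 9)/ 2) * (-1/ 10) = -129/ 280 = -0.46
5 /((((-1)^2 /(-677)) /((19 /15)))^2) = 165456769 /45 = 3676817.09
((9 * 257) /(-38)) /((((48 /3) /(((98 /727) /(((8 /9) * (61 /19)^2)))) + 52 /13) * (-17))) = 19380627 /5908094728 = 0.00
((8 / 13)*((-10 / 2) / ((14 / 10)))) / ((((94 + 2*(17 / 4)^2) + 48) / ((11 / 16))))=-44 / 5187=-0.01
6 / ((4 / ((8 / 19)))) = 0.63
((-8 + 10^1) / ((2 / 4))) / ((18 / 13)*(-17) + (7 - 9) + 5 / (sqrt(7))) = -120848 / 767343 - 3380*sqrt(7) / 767343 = -0.17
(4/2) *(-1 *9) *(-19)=342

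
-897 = -897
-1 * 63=-63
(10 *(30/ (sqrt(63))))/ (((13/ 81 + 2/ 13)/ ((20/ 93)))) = 702000 *sqrt(7)/ 71827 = 25.86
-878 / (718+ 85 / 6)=-5268 / 4393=-1.20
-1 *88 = -88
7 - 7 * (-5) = 42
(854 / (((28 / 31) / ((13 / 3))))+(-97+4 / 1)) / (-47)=-24025 / 282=-85.20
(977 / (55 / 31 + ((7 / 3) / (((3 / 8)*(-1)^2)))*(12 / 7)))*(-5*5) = -2271525 / 1157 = -1963.29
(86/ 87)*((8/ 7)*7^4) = 235984/ 87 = 2712.46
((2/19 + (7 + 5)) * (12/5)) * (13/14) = 3588/133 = 26.98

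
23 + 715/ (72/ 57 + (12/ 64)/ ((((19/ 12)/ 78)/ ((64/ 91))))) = 118831/ 1032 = 115.15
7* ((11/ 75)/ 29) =0.04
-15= -15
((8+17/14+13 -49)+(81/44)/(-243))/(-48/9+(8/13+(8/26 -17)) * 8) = 321841/1608992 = 0.20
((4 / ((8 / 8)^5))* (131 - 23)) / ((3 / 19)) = 2736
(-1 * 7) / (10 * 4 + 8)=-7 / 48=-0.15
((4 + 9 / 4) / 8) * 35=875 / 32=27.34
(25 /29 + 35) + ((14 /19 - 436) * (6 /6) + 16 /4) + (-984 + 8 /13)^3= -1151203404625106 /1210547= -950977867.55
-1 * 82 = -82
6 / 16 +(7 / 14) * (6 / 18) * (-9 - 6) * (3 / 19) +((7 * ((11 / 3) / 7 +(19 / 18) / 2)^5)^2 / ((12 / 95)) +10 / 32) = 3084140133756973316363022173 / 4805561889566834376572928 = 641.79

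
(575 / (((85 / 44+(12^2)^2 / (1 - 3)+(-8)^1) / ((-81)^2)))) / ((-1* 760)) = 2766555 / 5781814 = 0.48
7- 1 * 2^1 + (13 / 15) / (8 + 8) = 1213 / 240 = 5.05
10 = 10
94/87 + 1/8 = 839/696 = 1.21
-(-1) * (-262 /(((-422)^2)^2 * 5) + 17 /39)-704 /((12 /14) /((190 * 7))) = -3377733148653543629 /3092106327960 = -1092372.90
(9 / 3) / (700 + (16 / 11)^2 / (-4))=121 / 28212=0.00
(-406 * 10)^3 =-66923416000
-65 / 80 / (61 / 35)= -455 / 976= -0.47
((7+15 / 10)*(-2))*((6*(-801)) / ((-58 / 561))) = -22917411 / 29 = -790255.55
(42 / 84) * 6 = 3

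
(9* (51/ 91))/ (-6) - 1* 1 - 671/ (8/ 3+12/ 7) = -1297691/ 8372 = -155.00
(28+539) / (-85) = -567 / 85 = -6.67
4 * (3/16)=3/4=0.75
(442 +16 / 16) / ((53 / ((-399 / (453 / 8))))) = -58.90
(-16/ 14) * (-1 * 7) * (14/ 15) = 112/ 15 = 7.47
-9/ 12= -0.75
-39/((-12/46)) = 299/2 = 149.50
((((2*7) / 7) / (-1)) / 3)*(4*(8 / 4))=-16 / 3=-5.33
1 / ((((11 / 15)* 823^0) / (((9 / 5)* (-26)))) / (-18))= 12636 / 11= 1148.73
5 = 5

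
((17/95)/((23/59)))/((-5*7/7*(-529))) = 1003/5779325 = 0.00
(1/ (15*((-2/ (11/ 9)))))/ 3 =-11/ 810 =-0.01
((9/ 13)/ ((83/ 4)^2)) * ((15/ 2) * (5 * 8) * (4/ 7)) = 172800/ 626899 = 0.28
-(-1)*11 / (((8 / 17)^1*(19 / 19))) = 187 / 8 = 23.38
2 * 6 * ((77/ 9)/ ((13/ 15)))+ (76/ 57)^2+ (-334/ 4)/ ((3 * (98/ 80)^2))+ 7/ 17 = 487603175/ 4775589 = 102.10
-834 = -834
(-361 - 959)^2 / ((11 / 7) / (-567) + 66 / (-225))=-15717240000 / 2671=-5884402.85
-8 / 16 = -1 / 2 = -0.50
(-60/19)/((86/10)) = -300/817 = -0.37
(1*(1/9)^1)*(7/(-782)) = -7/7038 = -0.00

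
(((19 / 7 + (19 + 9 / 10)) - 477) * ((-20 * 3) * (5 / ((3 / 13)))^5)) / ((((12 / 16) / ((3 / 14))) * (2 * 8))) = 2324600901.32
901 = 901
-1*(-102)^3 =1061208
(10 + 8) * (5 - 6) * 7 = -126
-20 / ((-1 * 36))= 5 / 9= 0.56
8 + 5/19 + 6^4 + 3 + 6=24952/19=1313.26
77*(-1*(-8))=616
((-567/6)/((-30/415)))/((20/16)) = 5229/5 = 1045.80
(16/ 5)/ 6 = 8/ 15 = 0.53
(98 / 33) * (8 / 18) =392 / 297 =1.32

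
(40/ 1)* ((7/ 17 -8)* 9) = -46440/ 17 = -2731.76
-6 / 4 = -3 / 2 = -1.50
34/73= 0.47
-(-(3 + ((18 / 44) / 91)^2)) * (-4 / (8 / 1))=-12024093 / 8016008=-1.50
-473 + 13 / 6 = -2825 / 6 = -470.83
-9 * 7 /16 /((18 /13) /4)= -91 /8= -11.38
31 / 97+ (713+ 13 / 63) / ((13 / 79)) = 344339305 / 79443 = 4334.42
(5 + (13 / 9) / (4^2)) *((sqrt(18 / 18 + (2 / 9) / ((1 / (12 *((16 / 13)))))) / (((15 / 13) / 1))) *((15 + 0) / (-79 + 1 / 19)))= -13927 *sqrt(6513) / 648000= -1.73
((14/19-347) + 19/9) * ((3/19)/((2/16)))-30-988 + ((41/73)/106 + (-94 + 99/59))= -763919413109/494434986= -1545.04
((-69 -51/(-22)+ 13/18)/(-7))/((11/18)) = 15.42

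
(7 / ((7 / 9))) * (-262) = -2358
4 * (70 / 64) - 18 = -109 / 8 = -13.62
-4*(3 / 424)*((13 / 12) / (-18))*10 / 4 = 65 / 15264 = 0.00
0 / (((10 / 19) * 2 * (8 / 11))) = 0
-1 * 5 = -5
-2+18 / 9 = 0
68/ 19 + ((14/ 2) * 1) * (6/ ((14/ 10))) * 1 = 638/ 19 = 33.58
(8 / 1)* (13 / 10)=52 / 5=10.40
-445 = -445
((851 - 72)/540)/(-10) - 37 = -200579/5400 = -37.14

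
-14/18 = -7/9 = -0.78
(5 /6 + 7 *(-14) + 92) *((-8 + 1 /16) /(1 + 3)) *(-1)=-10.25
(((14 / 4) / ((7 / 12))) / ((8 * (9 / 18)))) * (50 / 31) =75 / 31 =2.42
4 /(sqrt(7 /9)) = 12 *sqrt(7) /7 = 4.54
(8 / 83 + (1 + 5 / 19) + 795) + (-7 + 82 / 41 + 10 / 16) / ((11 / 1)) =795.96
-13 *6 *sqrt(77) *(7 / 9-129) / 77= 30004 *sqrt(77) / 231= 1139.76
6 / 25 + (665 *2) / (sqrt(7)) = 502.93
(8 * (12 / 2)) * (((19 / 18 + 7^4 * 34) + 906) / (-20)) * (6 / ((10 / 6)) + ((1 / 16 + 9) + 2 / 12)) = -2541439.10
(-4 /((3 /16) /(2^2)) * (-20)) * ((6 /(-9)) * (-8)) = 81920 /9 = 9102.22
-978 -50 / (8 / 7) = -1021.75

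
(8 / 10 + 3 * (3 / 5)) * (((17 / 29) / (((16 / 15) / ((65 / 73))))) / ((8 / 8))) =43095 / 33872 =1.27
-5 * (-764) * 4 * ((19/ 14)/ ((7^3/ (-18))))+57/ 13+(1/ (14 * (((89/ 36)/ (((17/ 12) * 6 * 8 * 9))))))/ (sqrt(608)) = -33830583/ 31213+1377 * sqrt(38)/ 11837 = -1083.14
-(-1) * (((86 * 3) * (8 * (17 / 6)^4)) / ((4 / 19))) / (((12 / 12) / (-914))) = -31184152249 / 54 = -577484300.91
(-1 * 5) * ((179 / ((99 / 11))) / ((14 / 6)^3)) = -2685 / 343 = -7.83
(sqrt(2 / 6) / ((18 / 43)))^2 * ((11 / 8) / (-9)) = -20339 / 69984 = -0.29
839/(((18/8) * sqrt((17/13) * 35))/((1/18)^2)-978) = 3555682/101257701 + 67959 * sqrt(7735)/33752567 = 0.21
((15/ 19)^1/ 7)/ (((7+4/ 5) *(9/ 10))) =250/ 15561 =0.02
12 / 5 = 2.40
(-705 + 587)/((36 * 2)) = -1.64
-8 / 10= -4 / 5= -0.80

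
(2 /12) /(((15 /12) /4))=8 /15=0.53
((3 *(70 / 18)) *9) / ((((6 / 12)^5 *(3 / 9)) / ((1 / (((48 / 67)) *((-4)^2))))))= 7035 / 8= 879.38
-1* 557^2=-310249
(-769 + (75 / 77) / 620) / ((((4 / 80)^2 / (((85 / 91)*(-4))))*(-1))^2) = -33951243728000000 / 19766747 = -1717593882.70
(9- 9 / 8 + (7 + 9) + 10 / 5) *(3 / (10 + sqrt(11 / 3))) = 9315 / 1156- 621 *sqrt(33) / 2312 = 6.51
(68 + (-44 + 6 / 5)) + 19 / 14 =1859 / 70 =26.56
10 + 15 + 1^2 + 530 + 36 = 592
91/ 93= 0.98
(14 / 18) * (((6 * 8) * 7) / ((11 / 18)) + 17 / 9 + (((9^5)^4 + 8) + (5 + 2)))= 8425262163126452051821 / 891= 9455962023710945063.77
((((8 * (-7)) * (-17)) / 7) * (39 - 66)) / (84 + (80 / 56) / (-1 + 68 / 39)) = -812 / 19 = -42.74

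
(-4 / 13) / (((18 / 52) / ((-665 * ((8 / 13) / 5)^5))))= 34865152 / 2088523125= 0.02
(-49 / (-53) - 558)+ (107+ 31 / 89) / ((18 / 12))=-6870451 / 14151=-485.51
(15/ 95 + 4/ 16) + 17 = 1323/ 76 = 17.41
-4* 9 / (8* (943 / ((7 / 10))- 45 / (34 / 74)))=-0.00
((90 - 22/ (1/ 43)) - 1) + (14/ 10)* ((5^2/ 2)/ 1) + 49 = -1581/ 2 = -790.50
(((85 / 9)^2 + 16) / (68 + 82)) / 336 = 8521 / 4082400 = 0.00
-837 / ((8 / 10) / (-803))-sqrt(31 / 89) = 3360555 / 4-sqrt(2759) / 89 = 840138.16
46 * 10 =460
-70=-70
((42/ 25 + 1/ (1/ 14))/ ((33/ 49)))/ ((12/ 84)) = 134456/ 825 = 162.98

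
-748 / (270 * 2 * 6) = -187 / 810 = -0.23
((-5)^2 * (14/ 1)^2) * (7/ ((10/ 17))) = 58310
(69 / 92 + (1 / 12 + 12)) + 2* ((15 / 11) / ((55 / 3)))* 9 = 14.17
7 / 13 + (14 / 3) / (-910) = 8 / 15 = 0.53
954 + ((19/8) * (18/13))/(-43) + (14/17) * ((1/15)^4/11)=20192588800679/21167932500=953.92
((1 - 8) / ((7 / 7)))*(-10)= 70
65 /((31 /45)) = 2925 /31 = 94.35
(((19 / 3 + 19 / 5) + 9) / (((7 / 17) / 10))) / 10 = 697 / 15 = 46.47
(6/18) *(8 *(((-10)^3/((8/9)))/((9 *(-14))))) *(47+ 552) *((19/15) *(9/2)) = 569050/7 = 81292.86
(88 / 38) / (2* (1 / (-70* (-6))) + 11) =9240 / 43909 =0.21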